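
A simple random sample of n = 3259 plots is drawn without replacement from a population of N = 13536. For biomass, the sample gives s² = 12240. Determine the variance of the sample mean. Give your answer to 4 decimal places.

2.8515

Under SRS without replacement, Var(ȳ) = (1 − f)·s²/n with f = n/N = 3259/13536 = 0.24076537.
Var(ȳ) = (1 − 0.24076537)·12240/3259 = 0.75923463·3.7557533 = 2.851498.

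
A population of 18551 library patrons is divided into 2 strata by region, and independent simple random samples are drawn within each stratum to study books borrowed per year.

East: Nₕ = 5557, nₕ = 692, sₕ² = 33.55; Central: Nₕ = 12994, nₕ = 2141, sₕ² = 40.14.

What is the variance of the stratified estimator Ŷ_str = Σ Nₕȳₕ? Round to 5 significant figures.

3.9547 × 10^6

Var(Ŷ_str) = Σₕ Nₕ²(1 − fₕ)sₕ²/nₕ.
East: 5557²·(1 − 692/5557)·33.55/692 = 1.3107192 × 10^6.
Central: 12994²·(1 − 2141/12994)·40.14/2141 = 2.6439508 × 10^6.
Sum = 3.95467 × 10^6.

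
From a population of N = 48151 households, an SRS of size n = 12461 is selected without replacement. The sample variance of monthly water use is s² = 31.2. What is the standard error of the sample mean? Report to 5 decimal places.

0.04308

Under SRS without replacement, Var(ȳ) = (1 − f)·s²/n with f = n/N = 12461/48151 = 0.25879006.
Var(ȳ) = (1 − 0.25879006)·31.2/12461 = 0.74120994·0.0025038119 = 0.0018558503.
SE(ȳ) = √(0.0018558503) = 0.04308.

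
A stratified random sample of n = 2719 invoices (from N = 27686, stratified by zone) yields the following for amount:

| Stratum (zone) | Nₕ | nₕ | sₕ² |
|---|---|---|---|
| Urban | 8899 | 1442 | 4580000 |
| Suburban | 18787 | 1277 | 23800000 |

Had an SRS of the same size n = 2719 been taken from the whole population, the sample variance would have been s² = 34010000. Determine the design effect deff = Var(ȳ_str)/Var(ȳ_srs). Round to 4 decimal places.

0.7335

Var(ȳ_str) = Σ Wₕ²(1−fₕ)sₕ²/nₕ with Wₕ = Nₕ/27686:
  Urban: (8899/27686)²·(1−1442/8899)·4580000/1442 = 274.96989
  Suburban: (18787/27686)²·(1−1277/18787)·23800000/1277 = 7998.5122
  → Var(ȳ_str) = 8273.4821.
Var(ȳ_srs) = (1 − 2719/27686)·34010000/2719 = 11279.856.
deff = 8273.4821 / 11279.856 = 0.7335.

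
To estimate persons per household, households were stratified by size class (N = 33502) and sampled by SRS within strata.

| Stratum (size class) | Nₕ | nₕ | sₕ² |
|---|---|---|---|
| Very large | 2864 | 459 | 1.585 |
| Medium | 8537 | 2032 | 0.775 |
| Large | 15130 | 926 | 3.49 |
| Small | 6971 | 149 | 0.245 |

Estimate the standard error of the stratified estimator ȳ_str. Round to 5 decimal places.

Var(ȳ_str) = Σₕ Wₕ²(1 − fₕ)sₕ²/nₕ with Wₕ = Nₕ/N, N = 33502.
Very large: Wₕ = 0.08548743; term = 0.08548743²·(1 − 0.16026536)·1.585/459 = 2.1191574 × 10^-5.
Medium: Wₕ = 0.25482061; term = 0.25482061²·(1 − 0.23802272)·0.775/2032 = 1.8870748 × 10^-5.
Large: Wₕ = 0.45161483; term = 0.45161483²·(1 − 0.06120291)·3.49/926 = 7.2164327 × 10^-4.
Small: Wₕ = 0.20807713; term = 0.20807713²·(1 − 0.02137426)·0.245/149 = 6.9669893 × 10^-5.
Sum = 8.3137549 × 10^-4.
SE = √(8.3137549 × 10^-4) = 0.02883.

0.02883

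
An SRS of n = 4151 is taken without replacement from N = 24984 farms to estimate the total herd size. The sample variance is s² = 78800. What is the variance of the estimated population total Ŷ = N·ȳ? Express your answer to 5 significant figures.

Var(Ŷ) = N²·Var(ȳ) = N²·(1 − n/N)·s²/n.
f = 4151/24984 = 0.16614633; Var(ȳ) = 0.83385367·78800/4151 = 15.829359.
Var(Ŷ) = 24984² · 15.829359 = 9.8806899 × 10^9.

9.8807 × 10^9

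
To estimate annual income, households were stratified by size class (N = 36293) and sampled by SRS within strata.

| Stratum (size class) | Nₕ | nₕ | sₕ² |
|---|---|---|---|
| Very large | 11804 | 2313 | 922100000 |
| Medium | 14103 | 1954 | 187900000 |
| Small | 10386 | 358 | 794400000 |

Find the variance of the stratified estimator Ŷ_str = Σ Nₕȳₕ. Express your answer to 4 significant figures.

Var(Ŷ_str) = Σₕ Nₕ²(1 − fₕ)sₕ²/nₕ.
Very large: 11804²·(1 − 2313/11804)·922100000/2313 = 4.4662555 × 10^13.
Medium: 14103²·(1 − 1954/14103)·187900000/1954 = 1.6476094 × 10^13.
Small: 10386²·(1 − 358/10386)·794400000/358 = 2.3111006 × 10^14.
Sum = 2.9224871 × 10^14.

2.922 × 10^14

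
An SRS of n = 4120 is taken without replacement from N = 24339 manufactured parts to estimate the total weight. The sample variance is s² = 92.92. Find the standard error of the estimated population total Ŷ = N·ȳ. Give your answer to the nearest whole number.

3331

Var(Ŷ) = N²·Var(ȳ) = N²·(1 − n/N)·s²/n.
f = 4120/24339 = 0.16927565; Var(ȳ) = 0.83072435·92.92/4120 = 0.018735657.
Var(Ŷ) = 24339² · 0.018735657 = 1.1098758 × 10^7.
SE(Ŷ) = √(1.1098758 × 10^7) = 3331.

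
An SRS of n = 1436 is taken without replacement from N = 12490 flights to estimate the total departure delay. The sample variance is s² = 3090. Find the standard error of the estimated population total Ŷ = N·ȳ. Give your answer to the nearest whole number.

Var(Ŷ) = N²·Var(ȳ) = N²·(1 − n/N)·s²/n.
f = 1436/12490 = 0.11497198; Var(ȳ) = 0.88502802·3090/1436 = 1.9044127.
Var(Ŷ) = 12490² · 1.9044127 = 2.9708857 × 10^8.
SE(Ŷ) = √(2.9708857 × 10^8) = 17236.

17236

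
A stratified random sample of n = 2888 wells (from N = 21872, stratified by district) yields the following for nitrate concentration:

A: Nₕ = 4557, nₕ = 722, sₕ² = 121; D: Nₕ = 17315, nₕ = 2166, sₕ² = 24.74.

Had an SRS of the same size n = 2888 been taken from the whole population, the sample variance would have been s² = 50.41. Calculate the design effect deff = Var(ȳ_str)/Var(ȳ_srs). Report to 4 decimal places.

0.8175

Var(ȳ_str) = Σ Wₕ²(1−fₕ)sₕ²/nₕ with Wₕ = Nₕ/21872:
  A: (4557/21872)²·(1−722/4557)·121/722 = 0.0061223137
  D: (17315/21872)²·(1−2166/17315)·24.74/2166 = 0.0062628313
  → Var(ȳ_str) = 0.012385145.
Var(ȳ_srs) = (1 − 2888/21872)·50.41/2888 = 0.015150213.
deff = 0.012385145 / 0.015150213 = 0.8175.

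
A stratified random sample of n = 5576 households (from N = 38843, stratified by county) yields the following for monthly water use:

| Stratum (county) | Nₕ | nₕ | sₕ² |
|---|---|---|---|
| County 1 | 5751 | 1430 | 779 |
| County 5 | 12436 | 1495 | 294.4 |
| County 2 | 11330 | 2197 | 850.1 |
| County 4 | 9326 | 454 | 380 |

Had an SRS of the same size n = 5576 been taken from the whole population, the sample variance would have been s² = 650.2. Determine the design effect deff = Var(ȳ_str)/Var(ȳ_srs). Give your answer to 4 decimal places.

0.9930

Var(ȳ_str) = Σ Wₕ²(1−fₕ)sₕ²/nₕ with Wₕ = Nₕ/38843:
  County 1: (5751/38843)²·(1−1430/5751)·779/1430 = 0.0089722946
  County 5: (12436/38843)²·(1−1495/12436)·294.4/1495 = 0.017758604
  County 2: (11330/38843)²·(1−2197/11330)·850.1/2197 = 0.026537365
  County 4: (9326/38843)²·(1−454/9326)·380/454 = 0.045900684
  → Var(ȳ_str) = 0.099168948.
Var(ȳ_srs) = (1 − 5576/38843)·650.2/5576 = 0.099867706.
deff = 0.099168948 / 0.099867706 = 0.9930.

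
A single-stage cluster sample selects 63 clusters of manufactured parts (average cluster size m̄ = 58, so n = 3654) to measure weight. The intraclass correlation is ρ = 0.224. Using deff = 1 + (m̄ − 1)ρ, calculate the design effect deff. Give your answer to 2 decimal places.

13.77

deff = 1 + (58 − 1)·0.224 = 1 + 12.768 = 13.768.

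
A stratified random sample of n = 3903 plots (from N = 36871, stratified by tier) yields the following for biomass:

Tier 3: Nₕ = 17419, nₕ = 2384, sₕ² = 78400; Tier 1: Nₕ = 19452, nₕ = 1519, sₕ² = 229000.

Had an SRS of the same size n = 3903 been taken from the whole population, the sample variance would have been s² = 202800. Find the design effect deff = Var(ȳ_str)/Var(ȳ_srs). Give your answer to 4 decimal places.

0.9690

Var(ȳ_str) = Σ Wₕ²(1−fₕ)sₕ²/nₕ with Wₕ = Nₕ/36871:
  Tier 3: (17419/36871)²·(1−2384/17419)·78400/2384 = 6.3352919
  Tier 1: (19452/36871)²·(1−1519/19452)·229000/1519 = 38.68344
  → Var(ȳ_str) = 45.018732.
Var(ȳ_srs) = (1 − 3903/36871)·202800/3903 = 46.459773.
deff = 45.018732 / 46.459773 = 0.9690.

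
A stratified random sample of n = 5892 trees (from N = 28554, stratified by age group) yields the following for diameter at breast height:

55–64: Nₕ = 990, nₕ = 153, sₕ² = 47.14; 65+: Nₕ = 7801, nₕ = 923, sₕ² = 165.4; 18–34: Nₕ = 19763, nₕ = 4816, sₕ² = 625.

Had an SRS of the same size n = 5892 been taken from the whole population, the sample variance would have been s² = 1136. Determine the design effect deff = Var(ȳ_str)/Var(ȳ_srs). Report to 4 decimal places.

Var(ȳ_str) = Σ Wₕ²(1−fₕ)sₕ²/nₕ with Wₕ = Nₕ/28554:
  55–64: (990/28554)²·(1−153/990)·47.14/153 = 3.1313015 × 10^-4
  65+: (7801/28554)²·(1−923/7801)·165.4/923 = 0.011792675
  18–34: (19763/28554)²·(1−4816/19763)·625/4816 = 0.047018258
  → Var(ȳ_str) = 0.059124063.
Var(ȳ_srs) = (1 − 5892/28554)·1136/5892 = 0.15301953.
deff = 0.059124063 / 0.15301953 = 0.3864.

0.3864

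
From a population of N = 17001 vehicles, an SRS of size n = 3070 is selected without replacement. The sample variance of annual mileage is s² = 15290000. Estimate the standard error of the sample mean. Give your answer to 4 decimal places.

63.8835

Under SRS without replacement, Var(ȳ) = (1 − f)·s²/n with f = n/N = 3070/17001 = 0.18057761.
Var(ȳ) = (1 − 0.18057761)·15290000/3070 = 0.81942239·4980.456 = 4081.0972.
SE(ȳ) = √(4081.0972) = 63.8835.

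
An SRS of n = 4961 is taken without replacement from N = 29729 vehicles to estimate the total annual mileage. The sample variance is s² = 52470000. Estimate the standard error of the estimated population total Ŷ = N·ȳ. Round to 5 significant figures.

Var(Ŷ) = N²·Var(ȳ) = N²·(1 − n/N)·s²/n.
f = 4961/29729 = 0.16687410; Var(ȳ) = 0.83312590·52470000/4961 = 8811.5534.
Var(Ŷ) = 29729² · 8811.5534 = 7.7877693 × 10^12.
SE(Ŷ) = √(7.7877693 × 10^12) = 2.7907 × 10^6.

2.7907 × 10^6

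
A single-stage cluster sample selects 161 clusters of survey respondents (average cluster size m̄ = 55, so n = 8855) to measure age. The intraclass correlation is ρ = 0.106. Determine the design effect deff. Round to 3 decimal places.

deff = 1 + (55 − 1)·0.106 = 1 + 5.724 = 6.724.

6.724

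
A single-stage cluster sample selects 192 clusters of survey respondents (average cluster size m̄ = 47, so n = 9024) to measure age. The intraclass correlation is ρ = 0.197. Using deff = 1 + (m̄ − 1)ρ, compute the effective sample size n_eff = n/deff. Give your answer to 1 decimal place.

896.8

deff = 1 + (47 − 1)·0.197 = 1 + 9.062 = 10.062.
n_eff = 9024 / 10.062 = 896.8.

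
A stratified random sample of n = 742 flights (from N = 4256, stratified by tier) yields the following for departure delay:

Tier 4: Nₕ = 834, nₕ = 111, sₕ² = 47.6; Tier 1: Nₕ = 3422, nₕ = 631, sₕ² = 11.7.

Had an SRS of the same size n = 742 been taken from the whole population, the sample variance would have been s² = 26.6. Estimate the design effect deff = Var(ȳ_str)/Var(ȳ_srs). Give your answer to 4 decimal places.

Var(ȳ_str) = Σ Wₕ²(1−fₕ)sₕ²/nₕ with Wₕ = Nₕ/4256:
  Tier 4: (834/4256)²·(1−111/834)·47.6/111 = 0.014275295
  Tier 1: (3422/4256)²·(1−631/3422)·11.7/631 = 0.0097767184
  → Var(ȳ_str) = 0.024052013.
Var(ȳ_srs) = (1 − 742/4256)·26.6/742 = 0.029599057.
deff = 0.024052013 / 0.029599057 = 0.8126.

0.8126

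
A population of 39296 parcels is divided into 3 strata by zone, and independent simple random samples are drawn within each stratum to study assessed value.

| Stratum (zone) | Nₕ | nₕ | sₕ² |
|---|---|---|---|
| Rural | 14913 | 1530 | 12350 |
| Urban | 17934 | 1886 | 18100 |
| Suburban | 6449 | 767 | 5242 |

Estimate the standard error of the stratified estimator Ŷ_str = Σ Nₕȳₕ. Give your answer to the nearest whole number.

67996

Var(Ŷ_str) = Σₕ Nₕ²(1 − fₕ)sₕ²/nₕ.
Rural: 14913²·(1 − 1530/14913)·12350/1530 = 1.6109944 × 10^9.
Urban: 17934²·(1 − 1886/17934)·18100/1886 = 2.7620718 × 10^9.
Suburban: 6449²·(1 − 767/6449)·5242/767 = 2.5043514 × 10^8.
Sum = 4.6235013 × 10^9.
SE = √(4.6235013 × 10^9) = 67996.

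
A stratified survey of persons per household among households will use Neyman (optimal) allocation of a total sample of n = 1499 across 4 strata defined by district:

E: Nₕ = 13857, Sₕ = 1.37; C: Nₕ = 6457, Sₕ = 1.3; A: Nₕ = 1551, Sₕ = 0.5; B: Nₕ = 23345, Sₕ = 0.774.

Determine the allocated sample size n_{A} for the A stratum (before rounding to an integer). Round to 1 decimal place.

25.1

Neyman allocation: nₕ = n·NₕSₕ / Σⱼ NⱼSⱼ.
Σ NⱼSⱼ = 13857·1.37 + 6457·1.3 + 1551·0.5 + 23345·0.774 = 46222.72.
n_{A} = 1499·1551·0.5 / 46222.72 = 25.1.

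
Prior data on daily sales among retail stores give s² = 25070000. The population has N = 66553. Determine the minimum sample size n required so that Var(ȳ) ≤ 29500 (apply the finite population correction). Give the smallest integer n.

Without fpc, n₀ = s²/D = 25070000/29500 = 849.8305.
With fpc, (1 − n/N)·s²/n ≤ D requires n ≥ n₀/(1 + n₀/N) = 849.8305/(1 + 849.8305/66553) = 839.1156.
Rounding up, n = 840.

840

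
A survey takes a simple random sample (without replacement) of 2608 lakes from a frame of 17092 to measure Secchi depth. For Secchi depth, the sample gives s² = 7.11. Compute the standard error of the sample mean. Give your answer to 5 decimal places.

Under SRS without replacement, Var(ȳ) = (1 − f)·s²/n with f = n/N = 2608/17092 = 0.15258601.
Var(ȳ) = (1 − 0.15258601)·7.11/2608 = 0.84741399·0.002726227 = 0.0023102429.
SE(ȳ) = √(0.0023102429) = 0.04806.

0.04806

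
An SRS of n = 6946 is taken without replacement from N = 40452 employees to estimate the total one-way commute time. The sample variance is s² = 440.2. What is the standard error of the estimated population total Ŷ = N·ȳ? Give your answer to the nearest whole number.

9268

Var(Ŷ) = N²·Var(ȳ) = N²·(1 − n/N)·s²/n.
f = 6946/40452 = 0.17170968; Var(ȳ) = 0.82829032·440.2/6946 = 0.052492571.
Var(Ŷ) = 40452² · 0.052492571 = 8.5896969 × 10^7.
SE(Ŷ) = √(8.5896969 × 10^7) = 9268.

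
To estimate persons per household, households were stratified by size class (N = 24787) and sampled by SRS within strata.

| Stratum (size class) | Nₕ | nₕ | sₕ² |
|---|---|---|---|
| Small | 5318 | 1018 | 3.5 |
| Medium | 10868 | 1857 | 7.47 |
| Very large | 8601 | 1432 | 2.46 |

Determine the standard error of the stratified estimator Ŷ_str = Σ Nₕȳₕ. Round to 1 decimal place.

760.6

Var(Ŷ_str) = Σₕ Nₕ²(1 − fₕ)sₕ²/nₕ.
Small: 5318²·(1 − 1018/5318)·3.5/1018 = 78620.727.
Medium: 10868²·(1 − 1857/10868)·7.47/1857 = 393941.12.
Very large: 8601²·(1 − 1432/8601)·2.46/1432 = 105925.28.
Sum = 578487.13.
SE = √(578487.13) = 760.6.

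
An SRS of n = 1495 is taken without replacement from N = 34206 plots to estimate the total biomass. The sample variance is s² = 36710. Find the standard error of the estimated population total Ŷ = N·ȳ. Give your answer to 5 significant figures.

165760

Var(Ŷ) = N²·Var(ȳ) = N²·(1 − n/N)·s²/n.
f = 1495/34206 = 0.04370578; Var(ȳ) = 0.95629422·36710/1495 = 23.48198.
Var(Ŷ) = 34206² · 23.48198 = 2.7475101 × 10^10.
SE(Ŷ) = √(2.7475101 × 10^10) = 165760.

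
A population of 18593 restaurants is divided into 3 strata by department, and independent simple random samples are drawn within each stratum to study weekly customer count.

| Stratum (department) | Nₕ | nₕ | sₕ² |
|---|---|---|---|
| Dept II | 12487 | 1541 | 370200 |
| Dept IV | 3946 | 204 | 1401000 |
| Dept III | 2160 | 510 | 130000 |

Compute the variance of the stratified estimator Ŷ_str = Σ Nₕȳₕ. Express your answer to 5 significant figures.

Var(Ŷ_str) = Σₕ Nₕ²(1 − fₕ)sₕ²/nₕ.
Dept II: 12487²·(1 − 1541/12487)·370200/1541 = 3.283578 × 10^10.
Dept IV: 3946²·(1 − 204/3946)·1401000/204 = 1.0140721 × 10^11.
Dept III: 2160²·(1 − 510/2160)·130000/510 = 9.0847059 × 10^8.
Sum = 1.3515146 × 10^11.

1.3515 × 10^11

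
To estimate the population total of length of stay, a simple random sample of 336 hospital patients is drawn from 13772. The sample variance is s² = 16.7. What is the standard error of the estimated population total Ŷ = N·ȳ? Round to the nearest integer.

Var(Ŷ) = N²·Var(ȳ) = N²·(1 − n/N)·s²/n.
f = 336/13772 = 0.02439733; Var(ȳ) = 0.97560267·16.7/336 = 0.048489776.
Var(Ŷ) = 13772² · 0.048489776 = 9.1969581 × 10^6.
SE(Ŷ) = √(9.1969581 × 10^6) = 3033.

3033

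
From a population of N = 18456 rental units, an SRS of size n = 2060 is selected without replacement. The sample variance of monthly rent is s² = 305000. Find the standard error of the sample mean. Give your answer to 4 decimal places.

Under SRS without replacement, Var(ȳ) = (1 − f)·s²/n with f = n/N = 2060/18456 = 0.11161682.
Var(ȳ) = (1 − 0.11161682)·305000/2060 = 0.88838318·148.05825 = 131.53246.
SE(ȳ) = √(131.53246) = 11.4688.

11.4688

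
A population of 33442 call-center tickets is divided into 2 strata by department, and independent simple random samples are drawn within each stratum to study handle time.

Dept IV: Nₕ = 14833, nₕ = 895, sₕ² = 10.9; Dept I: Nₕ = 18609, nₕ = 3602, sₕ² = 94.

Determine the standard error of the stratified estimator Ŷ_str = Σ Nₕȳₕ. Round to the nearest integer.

Var(Ŷ_str) = Σₕ Nₕ²(1 − fₕ)sₕ²/nₕ.
Dept IV: 14833²·(1 − 895/14833)·10.9/895 = 2.5178678 × 10^6.
Dept I: 18609²·(1 − 3602/18609)·94/3602 = 7.2878775 × 10^6.
Sum = 9.8057453 × 10^6.
SE = √(9.8057453 × 10^6) = 3131.

3131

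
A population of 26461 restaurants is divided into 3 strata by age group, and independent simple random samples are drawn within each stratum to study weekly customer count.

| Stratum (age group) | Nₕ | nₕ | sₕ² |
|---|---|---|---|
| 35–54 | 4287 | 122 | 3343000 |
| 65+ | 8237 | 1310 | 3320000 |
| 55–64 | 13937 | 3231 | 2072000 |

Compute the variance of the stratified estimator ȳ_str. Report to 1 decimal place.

1041.9

Var(ȳ_str) = Σₕ Wₕ²(1 − fₕ)sₕ²/nₕ with Wₕ = Nₕ/N, N = 26461.
35–54: Wₕ = 0.16201202; term = 0.16201202²·(1 − 0.02845813)·3343000/122 = 698.76723.
65+: Wₕ = 0.31128831; term = 0.31128831²·(1 − 0.15903848)·3320000/1310 = 206.52305.
55–64: Wₕ = 0.52669967; term = 0.52669967²·(1 − 0.23182894)·2072000/3231 = 136.65856.
Sum = 1041.9488.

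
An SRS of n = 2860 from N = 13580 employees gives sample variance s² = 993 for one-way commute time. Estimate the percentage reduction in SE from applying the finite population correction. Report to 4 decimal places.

11.1520

f = n/N = 2860/13580 = 0.21060383.
SE_no-fpc = √(s²/n) = 0.58923917; SE_fpc = √((1−f)s²/n) = 0.52352704.
Ratio = √(1−f) = 0.88847970. Reduction = 100·(1 − 0.88847970) = 11.1520%.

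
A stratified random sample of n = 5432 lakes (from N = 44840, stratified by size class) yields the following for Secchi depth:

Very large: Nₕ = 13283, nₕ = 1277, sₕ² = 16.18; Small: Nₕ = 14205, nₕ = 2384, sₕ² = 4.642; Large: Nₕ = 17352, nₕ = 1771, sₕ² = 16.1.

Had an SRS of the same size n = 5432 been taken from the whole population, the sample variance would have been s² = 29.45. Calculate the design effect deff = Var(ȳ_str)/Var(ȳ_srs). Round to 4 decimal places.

Var(ȳ_str) = Σ Wₕ²(1−fₕ)sₕ²/nₕ with Wₕ = Nₕ/44840:
  Very large: (13283/44840)²·(1−1277/13283)·16.18/1277 = 0.001004965
  Small: (14205/44840)²·(1−2384/14205)·4.642/2384 = 1.6261595 × 10^-4
  Large: (17352/44840)²·(1−1771/17352)·16.1/1771 = 0.0012224215
  → Var(ȳ_str) = 0.0023900025.
Var(ȳ_srs) = (1 − 5432/44840)·29.45/5432 = 0.0047647962.
deff = 0.0023900025 / 0.0047647962 = 0.5016.

0.5016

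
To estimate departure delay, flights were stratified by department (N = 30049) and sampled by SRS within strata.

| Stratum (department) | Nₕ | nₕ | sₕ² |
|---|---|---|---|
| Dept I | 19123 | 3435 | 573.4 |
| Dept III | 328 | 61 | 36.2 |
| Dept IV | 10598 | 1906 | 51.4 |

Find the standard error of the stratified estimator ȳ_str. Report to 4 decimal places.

0.2414

Var(ȳ_str) = Σₕ Wₕ²(1 − fₕ)sₕ²/nₕ with Wₕ = Nₕ/N, N = 30049.
Dept I: Wₕ = 0.63639389; term = 0.63639389²·(1 − 0.17962663)·573.4/3435 = 0.05546187.
Dept III: Wₕ = 0.01091550; term = 0.01091550²·(1 − 0.18597561)·36.2/61 = 5.7557748 × 10^-5.
Dept IV: Wₕ = 0.35269061; term = 0.35269061²·(1 − 0.17984525)·51.4/1906 = 0.0027512104.
Sum = 0.058270638.
SE = √(0.058270638) = 0.2414.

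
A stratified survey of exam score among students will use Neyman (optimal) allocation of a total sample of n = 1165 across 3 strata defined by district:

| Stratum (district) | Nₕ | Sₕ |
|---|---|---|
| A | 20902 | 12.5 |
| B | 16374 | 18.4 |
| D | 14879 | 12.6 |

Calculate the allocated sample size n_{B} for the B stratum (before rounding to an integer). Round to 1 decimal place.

468.0

Neyman allocation: nₕ = n·NₕSₕ / Σⱼ NⱼSⱼ.
Σ NⱼSⱼ = 20902·12.5 + 16374·18.4 + 14879·12.6 = 750032.
n_{B} = 1165·16374·18.4 / 750032 = 468.0.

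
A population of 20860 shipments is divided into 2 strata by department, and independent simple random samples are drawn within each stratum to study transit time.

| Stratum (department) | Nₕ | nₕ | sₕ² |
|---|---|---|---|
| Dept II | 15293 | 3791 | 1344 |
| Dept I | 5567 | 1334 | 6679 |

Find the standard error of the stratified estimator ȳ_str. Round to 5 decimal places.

0.64378

Var(ȳ_str) = Σₕ Wₕ²(1 − fₕ)sₕ²/nₕ with Wₕ = Nₕ/N, N = 20860.
Dept II: Wₕ = 0.73312560; term = 0.73312560²·(1 − 0.24789119)·1344/3791 = 0.14331212.
Dept I: Wₕ = 0.26687440; term = 0.26687440²·(1 − 0.23962637)·6679/1334 = 0.27114181.
Sum = 0.41445393.
SE = √(0.41445393) = 0.64378.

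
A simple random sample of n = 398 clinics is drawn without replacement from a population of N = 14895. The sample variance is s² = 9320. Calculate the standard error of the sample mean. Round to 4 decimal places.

Under SRS without replacement, Var(ȳ) = (1 − f)·s²/n with f = n/N = 398/14895 = 0.02672038.
Var(ȳ) = (1 − 0.02672038)·9320/398 = 0.97327962·23.417085 = 22.791372.
SE(ȳ) = √(22.791372) = 4.7740.

4.7740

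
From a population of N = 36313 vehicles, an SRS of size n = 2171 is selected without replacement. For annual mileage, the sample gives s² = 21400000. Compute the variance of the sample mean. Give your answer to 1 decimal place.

Under SRS without replacement, Var(ȳ) = (1 − f)·s²/n with f = n/N = 2171/36313 = 0.05978575.
Var(ȳ) = (1 − 0.05978575)·21400000/2171 = 0.94021425·9857.2087 = 9267.888.

9267.9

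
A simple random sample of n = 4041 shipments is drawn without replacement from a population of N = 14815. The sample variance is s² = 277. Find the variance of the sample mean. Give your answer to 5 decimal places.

0.04985

Under SRS without replacement, Var(ȳ) = (1 − f)·s²/n with f = n/N = 4041/14815 = 0.27276409.
Var(ȳ) = (1 − 0.27276409)·277/4041 = 0.72723591·0.068547389 = 0.049850123.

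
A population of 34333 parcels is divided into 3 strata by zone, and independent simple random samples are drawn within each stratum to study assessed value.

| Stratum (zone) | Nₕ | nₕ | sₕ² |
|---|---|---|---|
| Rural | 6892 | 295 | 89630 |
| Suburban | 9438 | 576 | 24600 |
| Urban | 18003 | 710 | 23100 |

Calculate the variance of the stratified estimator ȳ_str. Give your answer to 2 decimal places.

23.34

Var(ȳ_str) = Σₕ Wₕ²(1 − fₕ)sₕ²/nₕ with Wₕ = Nₕ/N, N = 34333.
Rural: Wₕ = 0.20073981; term = 0.20073981²·(1 − 0.04280325)·89630/295 = 11.719245.
Suburban: Wₕ = 0.27489587; term = 0.27489587²·(1 − 0.06102988)·24600/576 = 3.0304061.
Urban: Wₕ = 0.52436431; term = 0.52436431²·(1 − 0.03943787)·23100/710 = 8.5930106.
Sum = 23.342662.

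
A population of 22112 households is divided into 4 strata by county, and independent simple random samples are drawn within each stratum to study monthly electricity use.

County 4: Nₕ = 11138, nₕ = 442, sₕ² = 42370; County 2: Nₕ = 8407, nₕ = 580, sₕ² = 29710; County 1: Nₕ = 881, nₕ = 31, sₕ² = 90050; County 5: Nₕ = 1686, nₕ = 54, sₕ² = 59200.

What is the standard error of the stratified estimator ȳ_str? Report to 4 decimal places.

Var(ȳ_str) = Σₕ Wₕ²(1 − fₕ)sₕ²/nₕ with Wₕ = Nₕ/N, N = 22112.
County 4: Wₕ = 0.50370839; term = 0.50370839²·(1 − 0.03968396)·42370/442 = 23.356553.
County 2: Wₕ = 0.38020080; term = 0.38020080²·(1 − 0.06899013)·29710/580 = 6.8937414.
County 1: Wₕ = 0.03984262; term = 0.03984262²·(1 − 0.03518729)·90050/31 = 4.4489836.
County 5: Wₕ = 0.07624819; term = 0.07624819²·(1 − 0.03202847)·59200/54 = 6.1694951.
Sum = 40.868773.
SE = √(40.868773) = 6.3929.

6.3929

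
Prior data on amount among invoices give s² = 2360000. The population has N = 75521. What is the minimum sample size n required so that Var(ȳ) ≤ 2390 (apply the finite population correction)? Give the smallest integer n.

975

Without fpc, n₀ = s²/D = 2360000/2390 = 987.4477.
With fpc, (1 − n/N)·s²/n ≤ D requires n ≥ n₀/(1 + n₀/N) = 987.4477/(1 + 987.4477/75521) = 974.7033.
Rounding up, n = 975.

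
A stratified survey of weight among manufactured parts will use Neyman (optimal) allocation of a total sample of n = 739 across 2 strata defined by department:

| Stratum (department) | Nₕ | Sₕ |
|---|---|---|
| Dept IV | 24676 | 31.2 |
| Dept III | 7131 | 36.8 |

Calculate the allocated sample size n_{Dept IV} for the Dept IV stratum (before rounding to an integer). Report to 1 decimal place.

551.1

Neyman allocation: nₕ = n·NₕSₕ / Σⱼ NⱼSⱼ.
Σ NⱼSⱼ = 24676·31.2 + 7131·36.8 = 1.032312 × 10^6.
n_{Dept IV} = 739·24676·31.2 / (1.032312 × 10^6) = 551.1.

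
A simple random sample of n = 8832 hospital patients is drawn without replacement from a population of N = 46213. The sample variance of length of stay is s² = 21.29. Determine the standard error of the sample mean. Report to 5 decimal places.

Under SRS without replacement, Var(ȳ) = (1 − f)·s²/n with f = n/N = 8832/46213 = 0.19111505.
Var(ȳ) = (1 − 0.19111505)·21.29/8832 = 0.80888495·0.0024105525 = 0.0019498597.
SE(ȳ) = √(0.0019498597) = 0.04416.

0.04416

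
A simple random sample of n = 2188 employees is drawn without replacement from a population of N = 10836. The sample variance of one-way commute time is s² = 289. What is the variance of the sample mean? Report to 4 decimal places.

Under SRS without replacement, Var(ȳ) = (1 − f)·s²/n with f = n/N = 2188/10836 = 0.20191953.
Var(ȳ) = (1 − 0.20191953)·289/2188 = 0.79808047·0.1320841 = 0.10541374.

0.1054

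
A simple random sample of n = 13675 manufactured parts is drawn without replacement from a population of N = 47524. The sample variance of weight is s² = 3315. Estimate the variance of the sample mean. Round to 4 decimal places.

0.1727

Under SRS without replacement, Var(ȳ) = (1 − f)·s²/n with f = n/N = 13675/47524 = 0.28774935.
Var(ȳ) = (1 − 0.28774935)·3315/13675 = 0.71225065·0.24241316 = 0.17265893.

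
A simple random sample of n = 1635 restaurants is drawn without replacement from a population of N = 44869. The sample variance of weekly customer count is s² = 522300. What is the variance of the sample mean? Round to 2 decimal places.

Under SRS without replacement, Var(ȳ) = (1 − f)·s²/n with f = n/N = 1635/44869 = 0.03643941.
Var(ȳ) = (1 − 0.03643941)·522300/1635 = 0.96356059·319.44954 = 307.80899.

307.81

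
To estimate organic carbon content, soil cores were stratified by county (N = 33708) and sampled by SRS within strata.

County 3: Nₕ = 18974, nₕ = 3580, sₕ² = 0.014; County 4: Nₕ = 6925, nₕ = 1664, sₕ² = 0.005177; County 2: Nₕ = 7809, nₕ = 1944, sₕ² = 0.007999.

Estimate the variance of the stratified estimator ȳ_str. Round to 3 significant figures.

1.27 × 10^-6

Var(ȳ_str) = Σₕ Wₕ²(1 − fₕ)sₕ²/nₕ with Wₕ = Nₕ/N, N = 33708.
County 3: Wₕ = 0.56289308; term = 0.56289308²·(1 − 0.18867925)·0.014/3580 = 1.0052855 × 10^-6.
County 4: Wₕ = 0.20544084; term = 0.20544084²·(1 − 0.24028881)·0.005177/1664 = 9.975782 × 10^-8.
County 2: Wₕ = 0.23166607; term = 0.23166607²·(1 − 0.24894353)·0.007999/1944 = 1.6585818 × 10^-7.
Sum = 1.2709015 × 10^-6.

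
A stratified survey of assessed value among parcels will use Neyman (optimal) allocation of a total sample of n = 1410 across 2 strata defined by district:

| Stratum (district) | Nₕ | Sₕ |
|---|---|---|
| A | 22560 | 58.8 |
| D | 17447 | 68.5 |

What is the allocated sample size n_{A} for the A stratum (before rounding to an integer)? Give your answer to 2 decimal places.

Neyman allocation: nₕ = n·NₕSₕ / Σⱼ NⱼSⱼ.
Σ NⱼSⱼ = 22560·58.8 + 17447·68.5 = 2.5216475 × 10^6.
n_{A} = 1410·22560·58.8 / (2.5216475 × 10^6) = 741.74.

741.74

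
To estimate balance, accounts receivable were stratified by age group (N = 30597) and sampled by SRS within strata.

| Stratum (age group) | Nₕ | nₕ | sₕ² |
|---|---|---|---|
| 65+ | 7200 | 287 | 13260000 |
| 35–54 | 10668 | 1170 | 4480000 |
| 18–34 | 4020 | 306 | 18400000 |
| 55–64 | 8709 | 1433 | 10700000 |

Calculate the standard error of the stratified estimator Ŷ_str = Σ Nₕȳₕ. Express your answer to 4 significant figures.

Var(Ŷ_str) = Σₕ Nₕ²(1 − fₕ)sₕ²/nₕ.
65+: 7200²·(1 − 287/7200)·13260000/287 = 2.2996444 × 10^12.
35–54: 10668²·(1 − 1170/10668)·4480000/1170 = 3.879782 × 10^11.
18–34: 4020²·(1 − 306/4020)·18400000/306 = 8.9776847 × 10^11.
55–64: 8709²·(1 − 1433/8709)·10700000/1433 = 4.731497 × 10^11.
Sum = 4.0585408 × 10^12.
SE = √(4.0585408 × 10^12) = 2.015 × 10^6.

2.015 × 10^6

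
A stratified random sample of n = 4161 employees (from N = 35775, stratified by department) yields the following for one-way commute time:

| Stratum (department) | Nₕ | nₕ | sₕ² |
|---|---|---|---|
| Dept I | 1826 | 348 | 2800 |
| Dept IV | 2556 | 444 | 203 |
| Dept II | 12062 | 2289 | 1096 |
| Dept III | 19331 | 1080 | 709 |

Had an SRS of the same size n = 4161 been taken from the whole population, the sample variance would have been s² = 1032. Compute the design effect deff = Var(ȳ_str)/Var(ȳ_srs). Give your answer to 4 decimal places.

Var(ȳ_str) = Σ Wₕ²(1−fₕ)sₕ²/nₕ with Wₕ = Nₕ/35775:
  Dept I: (1826/35775)²·(1−348/1826)·2800/348 = 0.016966596
  Dept IV: (2556/35775)²·(1−444/2556)·203/444 = 0.0019284507
  Dept II: (12062/35775)²·(1−2289/12062)·1096/2289 = 0.044101433
  Dept III: (19331/35775)²·(1−1080/19331)·709/1080 = 0.180969
  → Var(ȳ_str) = 0.24396548.
Var(ȳ_srs) = (1 − 4161/35775)·1032/4161 = 0.21917034.
deff = 0.24396548 / 0.21917034 = 1.1131.

1.1131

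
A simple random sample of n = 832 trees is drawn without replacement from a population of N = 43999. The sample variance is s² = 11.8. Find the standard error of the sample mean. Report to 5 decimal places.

0.11796

Under SRS without replacement, Var(ȳ) = (1 − f)·s²/n with f = n/N = 832/43999 = 0.01890952.
Var(ȳ) = (1 − 0.01890952)·11.8/832 = 0.98109048·0.014182692 = 0.013914504.
SE(ȳ) = √(0.013914504) = 0.11796.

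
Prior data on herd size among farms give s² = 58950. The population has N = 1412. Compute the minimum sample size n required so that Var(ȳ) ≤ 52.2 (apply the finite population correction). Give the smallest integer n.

628

Without fpc, n₀ = s²/D = 58950/52.2 = 1129.3103.
With fpc, (1 − n/N)·s²/n ≤ D requires n ≥ n₀/(1 + n₀/N) = 1129.3103/(1 + 1129.3103/1412) = 627.4661.
Rounding up, n = 628.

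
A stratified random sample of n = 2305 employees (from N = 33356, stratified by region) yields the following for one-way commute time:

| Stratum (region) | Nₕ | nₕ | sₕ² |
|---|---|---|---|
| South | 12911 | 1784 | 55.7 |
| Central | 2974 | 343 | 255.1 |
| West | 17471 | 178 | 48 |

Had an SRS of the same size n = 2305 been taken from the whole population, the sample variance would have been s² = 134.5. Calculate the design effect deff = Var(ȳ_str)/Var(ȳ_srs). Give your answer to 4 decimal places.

Var(ȳ_str) = Σ Wₕ²(1−fₕ)sₕ²/nₕ with Wₕ = Nₕ/33356:
  South: (12911/33356)²·(1−1784/12911)·55.7/1784 = 0.0040313489
  Central: (2974/33356)²·(1−343/2974)·255.1/343 = 0.0052303436
  West: (17471/33356)²·(1−178/17471)·48/178 = 0.073225342
  → Var(ȳ_str) = 0.082487035.
Var(ȳ_srs) = (1 − 2305/33356)·134.5/2305 = 0.054319152.
deff = 0.082487035 / 0.054319152 = 1.5186.

1.5186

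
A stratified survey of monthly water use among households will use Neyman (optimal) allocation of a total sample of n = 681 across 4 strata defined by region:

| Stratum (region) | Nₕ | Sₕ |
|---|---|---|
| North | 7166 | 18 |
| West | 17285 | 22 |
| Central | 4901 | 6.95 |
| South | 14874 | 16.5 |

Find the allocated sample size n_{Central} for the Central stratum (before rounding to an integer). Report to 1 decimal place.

29.4

Neyman allocation: nₕ = n·NₕSₕ / Σⱼ NⱼSⱼ.
Σ NⱼSⱼ = 7166·18 + 17285·22 + 4901·6.95 + 14874·16.5 = 788740.95.
n_{Central} = 681·4901·6.95 / 788740.95 = 29.4.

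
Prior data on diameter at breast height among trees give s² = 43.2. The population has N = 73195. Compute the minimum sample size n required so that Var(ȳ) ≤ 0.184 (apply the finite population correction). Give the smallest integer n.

Without fpc, n₀ = s²/D = 43.2/0.184 = 234.7826.
With fpc, (1 − n/N)·s²/n ≤ D requires n ≥ n₀/(1 + n₀/N) = 234.7826/(1 + 234.7826/73195) = 234.0319.
Rounding up, n = 235.

235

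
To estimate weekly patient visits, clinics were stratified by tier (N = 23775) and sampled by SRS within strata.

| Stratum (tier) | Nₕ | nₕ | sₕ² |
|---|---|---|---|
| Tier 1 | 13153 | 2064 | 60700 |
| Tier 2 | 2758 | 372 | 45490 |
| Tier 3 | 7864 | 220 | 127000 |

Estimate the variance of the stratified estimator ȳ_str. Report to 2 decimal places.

Var(ȳ_str) = Σₕ Wₕ²(1 − fₕ)sₕ²/nₕ with Wₕ = Nₕ/N, N = 23775.
Tier 1: Wₕ = 0.55322818; term = 0.55322818²·(1 − 0.15692238)·60700/2064 = 7.5884862.
Tier 2: Wₕ = 0.11600421; term = 0.11600421²·(1 − 0.13488035)·45490/372 = 1.4236284.
Tier 3: Wₕ = 0.33076761; term = 0.33076761²·(1 − 0.02797558)·127000/220 = 61.390924.
Sum = 70.403039.

70.40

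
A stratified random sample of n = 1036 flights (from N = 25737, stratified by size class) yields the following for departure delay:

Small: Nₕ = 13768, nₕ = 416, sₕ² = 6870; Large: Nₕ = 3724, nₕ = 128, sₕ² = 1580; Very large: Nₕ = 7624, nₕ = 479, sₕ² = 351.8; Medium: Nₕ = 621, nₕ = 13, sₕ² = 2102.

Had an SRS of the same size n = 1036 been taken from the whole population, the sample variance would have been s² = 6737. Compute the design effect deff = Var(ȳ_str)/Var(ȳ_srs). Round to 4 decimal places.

0.7988

Var(ȳ_str) = Σ Wₕ²(1−fₕ)sₕ²/nₕ with Wₕ = Nₕ/25737:
  Small: (13768/25737)²·(1−416/13768)·6870/416 = 4.5831571
  Large: (3724/25737)²·(1−128/3724)·1580/128 = 0.24955175
  Very large: (7624/25737)²·(1−479/7624)·351.8/479 = 0.060398979
  Medium: (621/25737)²·(1−13/621)·2102/13 = 0.092165566
  → Var(ȳ_str) = 4.9852734.
Var(ȳ_srs) = (1 − 1036/25737)·6737/1036 = 6.2411325.
deff = 4.9852734 / 6.2411325 = 0.7988.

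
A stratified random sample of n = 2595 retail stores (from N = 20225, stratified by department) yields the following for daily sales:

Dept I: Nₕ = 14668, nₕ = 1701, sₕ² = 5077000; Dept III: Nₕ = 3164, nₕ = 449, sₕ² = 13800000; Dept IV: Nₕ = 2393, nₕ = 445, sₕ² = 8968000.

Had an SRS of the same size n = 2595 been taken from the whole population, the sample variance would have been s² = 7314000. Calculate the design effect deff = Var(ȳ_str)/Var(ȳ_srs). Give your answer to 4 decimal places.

Var(ȳ_str) = Σ Wₕ²(1−fₕ)sₕ²/nₕ with Wₕ = Nₕ/20225:
  Dept I: (14668/20225)²·(1−1701/14668)·5077000/1701 = 1387.8298
  Dept III: (3164/20225)²·(1−449/3164)·13800000/449 = 645.44909
  Dept IV: (2393/20225)²·(1−445/2393)·8968000/445 = 229.66255
  → Var(ȳ_str) = 2262.9414.
Var(ȳ_srs) = (1 − 2595/20225)·7314000/2595 = 2456.8655.
deff = 2262.9414 / 2456.8655 = 0.9211.

0.9211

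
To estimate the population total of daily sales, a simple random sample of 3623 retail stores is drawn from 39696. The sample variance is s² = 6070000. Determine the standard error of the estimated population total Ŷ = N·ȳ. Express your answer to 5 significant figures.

Var(Ŷ) = N²·Var(ȳ) = N²·(1 − n/N)·s²/n.
f = 3623/39696 = 0.09126864; Var(ȳ) = 0.90873136·6070000/3623 = 1522.495.
Var(Ŷ) = 39696² · 1522.495 = 2.3991056 × 10^12.
SE(Ŷ) = √(2.3991056 × 10^12) = 1.5489 × 10^6.

1.5489 × 10^6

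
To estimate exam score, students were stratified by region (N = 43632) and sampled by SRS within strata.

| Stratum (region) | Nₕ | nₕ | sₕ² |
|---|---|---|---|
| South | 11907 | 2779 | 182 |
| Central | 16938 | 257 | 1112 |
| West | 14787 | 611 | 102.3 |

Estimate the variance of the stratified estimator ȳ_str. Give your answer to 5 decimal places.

0.66434

Var(ȳ_str) = Σₕ Wₕ²(1 − fₕ)sₕ²/nₕ with Wₕ = Nₕ/N, N = 43632.
South: Wₕ = 0.27289604; term = 0.27289604²·(1 − 0.23339212)·182/2779 = 0.003738958.
Central: Wₕ = 0.38820132; term = 0.38820132²·(1 − 0.01517298)·1112/257 = 0.64216352.
West: Wₕ = 0.33890264; term = 0.33890264²·(1 − 0.04132008)·102.3/611 = 0.018435629.
Sum = 0.66433811.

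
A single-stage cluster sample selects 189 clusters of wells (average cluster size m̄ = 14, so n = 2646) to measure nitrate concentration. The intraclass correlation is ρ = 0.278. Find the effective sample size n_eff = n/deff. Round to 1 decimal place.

deff = 1 + (14 − 1)·0.278 = 1 + 3.614 = 4.614.
n_eff = 2646 / 4.614 = 573.5.

573.5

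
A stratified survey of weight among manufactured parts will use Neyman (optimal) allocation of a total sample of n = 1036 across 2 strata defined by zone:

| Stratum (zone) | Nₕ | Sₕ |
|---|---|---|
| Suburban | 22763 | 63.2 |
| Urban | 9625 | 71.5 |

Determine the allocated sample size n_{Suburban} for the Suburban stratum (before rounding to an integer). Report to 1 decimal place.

700.8

Neyman allocation: nₕ = n·NₕSₕ / Σⱼ NⱼSⱼ.
Σ NⱼSⱼ = 22763·63.2 + 9625·71.5 = 2.1268091 × 10^6.
n_{Suburban} = 1036·22763·63.2 / (2.1268091 × 10^6) = 700.8.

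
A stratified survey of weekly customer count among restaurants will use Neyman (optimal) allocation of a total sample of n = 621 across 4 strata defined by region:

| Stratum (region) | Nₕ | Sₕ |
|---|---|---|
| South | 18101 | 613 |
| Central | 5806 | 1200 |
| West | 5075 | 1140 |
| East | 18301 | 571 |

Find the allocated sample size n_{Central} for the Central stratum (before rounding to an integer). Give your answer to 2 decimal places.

126.15

Neyman allocation: nₕ = n·NₕSₕ / Σⱼ NⱼSⱼ.
Σ NⱼSⱼ = 18101·613 + 5806·1200 + 5075·1140 + 18301·571 = 3.4298484 × 10^7.
n_{Central} = 621·5806·1200 / (3.4298484 × 10^7) = 126.15.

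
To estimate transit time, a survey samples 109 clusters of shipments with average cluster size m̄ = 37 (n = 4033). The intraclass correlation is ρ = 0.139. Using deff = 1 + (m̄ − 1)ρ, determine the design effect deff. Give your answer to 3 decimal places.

deff = 1 + (37 − 1)·0.139 = 1 + 5.004 = 6.004.

6.004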